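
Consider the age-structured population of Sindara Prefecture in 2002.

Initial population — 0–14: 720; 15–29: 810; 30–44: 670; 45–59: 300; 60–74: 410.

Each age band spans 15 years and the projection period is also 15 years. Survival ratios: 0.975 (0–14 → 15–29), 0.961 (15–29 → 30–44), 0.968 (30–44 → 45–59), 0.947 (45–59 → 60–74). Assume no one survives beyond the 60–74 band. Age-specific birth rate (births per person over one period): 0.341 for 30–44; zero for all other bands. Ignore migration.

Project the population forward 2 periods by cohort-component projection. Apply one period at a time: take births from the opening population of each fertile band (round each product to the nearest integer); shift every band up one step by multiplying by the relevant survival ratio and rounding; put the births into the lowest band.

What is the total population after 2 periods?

2530

Numbering the groups 1..5 from youngest to oldest:
After projecting period 1:
Births: 670 * 0.341 = 228
Group 2: 720 * 0.975 = 702
Group 3: 810 * 0.961 = 778
Group 4: 670 * 0.968 = 649
Group 5: 300 * 0.947 = 284
Giving 228 / 702 / 778 / 649 / 284.
After projecting period 2:
Births: 778 * 0.341 = 265
Group 2: 228 * 0.975 = 222
Group 3: 702 * 0.961 = 675
Group 4: 778 * 0.968 = 753
Group 5: 649 * 0.947 = 615
Giving 265 / 222 / 675 / 753 / 615.
Total after period 2: 265 + 222 + 675 + 753 + 615 = 2530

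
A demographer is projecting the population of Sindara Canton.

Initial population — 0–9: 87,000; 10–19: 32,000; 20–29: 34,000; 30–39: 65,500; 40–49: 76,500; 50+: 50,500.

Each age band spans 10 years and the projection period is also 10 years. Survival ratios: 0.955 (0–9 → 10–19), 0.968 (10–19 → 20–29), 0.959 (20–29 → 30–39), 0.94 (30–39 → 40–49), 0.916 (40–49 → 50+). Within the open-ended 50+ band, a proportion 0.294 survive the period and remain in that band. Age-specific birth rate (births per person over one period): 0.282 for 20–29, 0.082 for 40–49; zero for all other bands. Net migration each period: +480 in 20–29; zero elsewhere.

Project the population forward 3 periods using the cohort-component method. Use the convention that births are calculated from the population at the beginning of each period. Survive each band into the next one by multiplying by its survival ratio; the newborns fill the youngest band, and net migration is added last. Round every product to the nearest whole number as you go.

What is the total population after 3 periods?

211705

[period 1]
Births: 34000 × 0.282 = 9588 ; 76500 × 0.082 = 6273 → 15861
10–19: 87000 × 0.955 = 83085
20–29: 32000 × 0.968 = 30976
30–39: 34000 × 0.959 = 32606
40–49: 65500 × 0.94 = 61570
50+: 76500 × 0.916 + 50500 × 0.294 = 70074 + 14847 = 84921
Net migration: 20–29 + 480 → 31456
Giving 15861 / 83085 / 31456 / 32606 / 61570 / 84921.
[period 2]
Births: 31456 × 0.282 = 8871 ; 61570 × 0.082 = 5049 → 13920
10–19: 15861 × 0.955 = 15147
20–29: 83085 × 0.968 = 80426
30–39: 31456 × 0.959 = 30166
40–49: 32606 × 0.94 = 30650
50+: 61570 × 0.916 + 84921 × 0.294 = 56398 + 24967 = 81365
Net migration: 20–29 + 480 → 80906
Giving 13920 / 15147 / 80906 / 30166 / 30650 / 81365.
[period 3]
Births: 80906 × 0.282 = 22815 ; 30650 × 0.082 = 2513 → 25328
10–19: 13920 × 0.955 = 13294
20–29: 15147 × 0.968 = 14662
30–39: 80906 × 0.959 = 77589
40–49: 30166 × 0.94 = 28356
50+: 30650 × 0.916 + 81365 × 0.294 = 28075 + 23921 = 51996
Net migration: 20–29 + 480 → 15142
Giving 25328 / 13294 / 15142 / 77589 / 28356 / 51996.
Total after period 3: 25328 + 13294 + 15142 + 77589 + 28356 + 51996 = 211705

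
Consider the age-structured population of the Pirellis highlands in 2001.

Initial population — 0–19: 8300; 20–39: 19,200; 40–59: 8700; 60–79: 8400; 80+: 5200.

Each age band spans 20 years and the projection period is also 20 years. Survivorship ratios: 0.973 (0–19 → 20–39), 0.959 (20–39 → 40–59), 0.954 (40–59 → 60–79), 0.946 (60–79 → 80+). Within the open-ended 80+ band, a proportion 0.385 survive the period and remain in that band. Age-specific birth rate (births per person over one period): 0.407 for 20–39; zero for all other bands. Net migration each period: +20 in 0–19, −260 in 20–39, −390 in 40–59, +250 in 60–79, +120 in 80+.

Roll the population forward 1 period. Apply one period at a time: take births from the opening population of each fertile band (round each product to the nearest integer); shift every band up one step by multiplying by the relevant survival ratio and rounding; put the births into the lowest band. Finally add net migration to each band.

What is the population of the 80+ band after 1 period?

10068

Numbering the groups 1..5 from youngest to oldest:
[period 1]
Births: 19200 * 0.407 = 7814
Group 2: 8300 * 0.973 = 8076
Group 3: 19200 * 0.959 = 18413
Group 4: 8700 * 0.954 = 8300
Group 5: 8400 * 0.946 + 5200 * 0.385 = 7946 + 2002 = 9948
Net migration: Group 1 + 20 → 7834; Group 2 − 260 → 7816; Group 3 − 390 → 18023; Group 4 + 250 → 8550; Group 5 + 120 → 10068
End of period: [7834, 7816, 18023, 8550, 10068]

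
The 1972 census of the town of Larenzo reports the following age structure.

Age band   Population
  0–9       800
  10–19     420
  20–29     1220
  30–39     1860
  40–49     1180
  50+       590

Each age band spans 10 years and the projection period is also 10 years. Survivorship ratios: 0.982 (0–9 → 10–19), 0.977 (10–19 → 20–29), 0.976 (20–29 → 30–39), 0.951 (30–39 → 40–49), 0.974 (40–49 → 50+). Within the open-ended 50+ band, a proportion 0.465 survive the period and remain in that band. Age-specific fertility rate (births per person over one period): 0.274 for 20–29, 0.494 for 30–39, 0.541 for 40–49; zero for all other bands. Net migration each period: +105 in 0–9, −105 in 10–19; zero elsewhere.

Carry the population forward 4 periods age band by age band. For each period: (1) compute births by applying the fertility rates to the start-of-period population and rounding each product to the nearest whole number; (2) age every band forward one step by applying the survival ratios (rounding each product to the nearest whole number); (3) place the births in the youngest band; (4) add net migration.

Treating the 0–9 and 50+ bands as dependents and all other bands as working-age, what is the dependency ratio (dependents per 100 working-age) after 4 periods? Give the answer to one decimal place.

51.1

Let group 1 be 0–9 through group 6 = 50+.
After projecting period 1:
Births: 1220 × 0.274 = 334, 1860 × 0.494 = 919, 1180 × 0.541 = 638 → 1891
Group 2: 800 × 0.982 = 786
Group 3: 420 × 0.977 = 410
Group 4: 1220 × 0.976 = 1191
Group 5: 1860 × 0.951 = 1769
Group 6: 1180 × 0.974 + 590 × 0.465 = 1149 + 274 = 1423
Net migration: Group 1 + 105 → 1996; Group 2 − 105 → 681
End of period: [1996, 681, 410, 1191, 1769, 1423]
After projecting period 2:
Births: 410 × 0.274 = 112, 1191 × 0.494 = 588, 1769 × 0.541 = 957 → 1657
Group 2: 1996 × 0.982 = 1960
Group 3: 681 × 0.977 = 665
Group 4: 410 × 0.976 = 400
Group 5: 1191 × 0.951 = 1133
Group 6: 1769 × 0.974 + 1423 × 0.465 = 1723 + 662 = 2385
Net migration: Group 1 + 105 → 1762; Group 2 − 105 → 1855
End of period: [1762, 1855, 665, 400, 1133, 2385]
After projecting period 3:
Births: 665 × 0.274 = 182, 400 × 0.494 = 198, 1133 × 0.541 = 613 → 993
Group 2: 1762 × 0.982 = 1730
Group 3: 1855 × 0.977 = 1812
Group 4: 665 × 0.976 = 649
Group 5: 400 × 0.951 = 380
Group 6: 1133 × 0.974 + 2385 × 0.465 = 1104 + 1109 = 2213
Net migration: Group 1 + 105 → 1098; Group 2 − 105 → 1625
End of period: [1098, 1625, 1812, 649, 380, 2213]
After projecting period 4:
Births: 1812 × 0.274 = 496, 649 × 0.494 = 321, 380 × 0.541 = 206 → 1023
Group 2: 1098 × 0.982 = 1078
Group 3: 1625 × 0.977 = 1588
Group 4: 1812 × 0.976 = 1769
Group 5: 649 × 0.951 = 617
Group 6: 380 × 0.974 + 2213 × 0.465 = 370 + 1029 = 1399
Net migration: Group 1 + 105 → 1128; Group 2 − 105 → 973
End of period: [1128, 973, 1588, 1769, 617, 1399]
Dependents (band 0–9 + band 50+) = 1128 + 1399 = 2527; working-age = 4947; ratio = 2527/4947 × 100 = 51.1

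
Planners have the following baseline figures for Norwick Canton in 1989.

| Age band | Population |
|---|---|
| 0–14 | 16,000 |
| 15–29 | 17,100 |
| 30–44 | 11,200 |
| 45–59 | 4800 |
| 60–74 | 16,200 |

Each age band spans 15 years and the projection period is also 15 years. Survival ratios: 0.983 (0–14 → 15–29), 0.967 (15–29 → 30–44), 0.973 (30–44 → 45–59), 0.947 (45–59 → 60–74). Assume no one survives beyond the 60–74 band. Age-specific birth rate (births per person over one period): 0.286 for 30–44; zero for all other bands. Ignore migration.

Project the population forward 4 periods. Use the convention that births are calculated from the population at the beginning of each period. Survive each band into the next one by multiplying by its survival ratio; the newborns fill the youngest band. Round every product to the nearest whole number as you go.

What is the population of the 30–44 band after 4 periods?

4496

Call the bands 1 to 5, youngest first.
Period 1.
Births: 11200 × 0.286 = 3203
Band 2: 16000 × 0.983 = 15728
Band 3: 17100 × 0.967 = 16536
Band 4: 11200 × 0.973 = 10898
Band 5: 4800 × 0.947 = 4546
End of period: [3203, 15728, 16536, 10898, 4546]
Period 2.
Births: 16536 × 0.286 = 4729
Band 2: 3203 × 0.983 = 3149
Band 3: 15728 × 0.967 = 15209
Band 4: 16536 × 0.973 = 16090
Band 5: 10898 × 0.947 = 10320
End of period: [4729, 3149, 15209, 16090, 10320]
Period 3.
Births: 15209 × 0.286 = 4350
Band 2: 4729 × 0.983 = 4649
Band 3: 3149 × 0.967 = 3045
Band 4: 15209 × 0.973 = 14798
Band 5: 16090 × 0.947 = 15237
End of period: [4350, 4649, 3045, 14798, 15237]
Period 4.
Births: 3045 × 0.286 = 871
Band 2: 4350 × 0.983 = 4276
Band 3: 4649 × 0.967 = 4496
Band 4: 3045 × 0.973 = 2963
Band 5: 14798 × 0.947 = 14014
End of period: [871, 4276, 4496, 2963, 14014]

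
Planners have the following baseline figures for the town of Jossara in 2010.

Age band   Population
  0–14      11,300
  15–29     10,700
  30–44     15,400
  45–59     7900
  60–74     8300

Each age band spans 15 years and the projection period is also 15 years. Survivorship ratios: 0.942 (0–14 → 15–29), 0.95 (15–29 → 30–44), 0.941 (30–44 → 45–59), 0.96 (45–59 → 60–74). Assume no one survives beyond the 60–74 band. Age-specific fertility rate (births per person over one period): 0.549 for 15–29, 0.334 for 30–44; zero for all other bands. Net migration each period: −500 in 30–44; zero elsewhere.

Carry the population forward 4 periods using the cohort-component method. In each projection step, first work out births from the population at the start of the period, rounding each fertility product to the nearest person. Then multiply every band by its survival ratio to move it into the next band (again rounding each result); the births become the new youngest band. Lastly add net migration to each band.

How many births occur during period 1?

11018

(Groups numbered youngest = 1 to oldest = 5.)
Period 1.
Births: 10700 × 0.549 = 5874 ; 15400 × 0.334 = 5144 → 11018
Group 2: 11300 × 0.942 = 10645
Group 3: 10700 × 0.95 = 10165
Group 4: 15400 × 0.941 = 14491
Group 5: 7900 × 0.96 = 7584
Net migration: Group 3 − 500 → 9665
End of period: [11018, 10645, 9665, 14491, 7584]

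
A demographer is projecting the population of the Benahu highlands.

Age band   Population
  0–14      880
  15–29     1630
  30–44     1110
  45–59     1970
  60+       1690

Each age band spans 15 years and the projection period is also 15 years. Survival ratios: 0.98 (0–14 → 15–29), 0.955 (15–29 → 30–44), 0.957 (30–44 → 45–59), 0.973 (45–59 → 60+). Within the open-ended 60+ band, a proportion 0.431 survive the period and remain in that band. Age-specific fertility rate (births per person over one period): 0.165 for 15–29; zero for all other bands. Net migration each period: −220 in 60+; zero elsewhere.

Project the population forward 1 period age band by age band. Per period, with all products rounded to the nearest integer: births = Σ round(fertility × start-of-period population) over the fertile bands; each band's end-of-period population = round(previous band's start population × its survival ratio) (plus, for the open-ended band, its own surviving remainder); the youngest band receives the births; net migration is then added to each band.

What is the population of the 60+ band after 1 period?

2425

Call the groups 1 to 5, youngest first.
After projecting period 1:
Births: 1630 × 0.165 = 269
Group 2: 880 × 0.98 = 862
Group 3: 1630 × 0.955 = 1557
Group 4: 1110 × 0.957 = 1062
Group 5: 1970 × 0.973 + 1690 × 0.431 = 1917 + 728 = 2645
Net migration: Group 5 − 220 → 2425
Giving 269 / 862 / 1557 / 1062 / 2425.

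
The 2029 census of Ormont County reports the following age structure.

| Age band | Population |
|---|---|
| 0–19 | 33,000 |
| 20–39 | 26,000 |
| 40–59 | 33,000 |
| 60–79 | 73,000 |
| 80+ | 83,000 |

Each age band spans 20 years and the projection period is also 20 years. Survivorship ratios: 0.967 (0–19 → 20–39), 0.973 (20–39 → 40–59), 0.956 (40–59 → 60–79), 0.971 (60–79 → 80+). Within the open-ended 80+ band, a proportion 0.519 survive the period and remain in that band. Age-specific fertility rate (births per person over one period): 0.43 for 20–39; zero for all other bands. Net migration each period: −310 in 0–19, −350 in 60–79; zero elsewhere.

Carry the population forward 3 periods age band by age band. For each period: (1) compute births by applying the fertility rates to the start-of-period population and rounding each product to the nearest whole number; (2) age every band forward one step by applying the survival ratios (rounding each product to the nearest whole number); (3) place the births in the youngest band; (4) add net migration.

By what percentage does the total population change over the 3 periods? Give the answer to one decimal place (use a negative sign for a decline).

-49.1

Period 1.
Births: 26000 × 0.43 = 11180
20–39: 33000 × 0.967 = 31911
40–59: 26000 × 0.973 = 25298
60–79: 33000 × 0.956 = 31548
80+: 73000 × 0.971 + 83000 × 0.519 = 70883 + 43077 = 113960
Net migration: 0–19 − 310 → 10870; 60–79 − 350 → 31198
→ [10870, 31911, 25298, 31198, 113960]
Period 2.
Births: 31911 × 0.43 = 13722
20–39: 10870 × 0.967 = 10511
40–59: 31911 × 0.973 = 31049
60–79: 25298 × 0.956 = 24185
80+: 31198 × 0.971 + 113960 × 0.519 = 30293 + 59145 = 89438
Net migration: 0–19 − 310 → 13412; 60–79 − 350 → 23835
→ [13412, 10511, 31049, 23835, 89438]
Period 3.
Births: 10511 × 0.43 = 4520
20–39: 13412 × 0.967 = 12969
40–59: 10511 × 0.973 = 10227
60–79: 31049 × 0.956 = 29683
80+: 23835 × 0.971 + 89438 × 0.519 = 23144 + 46418 = 69562
Net migration: 0–19 − 310 → 4210; 60–79 − 350 → 29333
→ [4210, 12969, 10227, 29333, 69562]
Total: 248000 → 126301; change = -121699; percentage change = -49.1%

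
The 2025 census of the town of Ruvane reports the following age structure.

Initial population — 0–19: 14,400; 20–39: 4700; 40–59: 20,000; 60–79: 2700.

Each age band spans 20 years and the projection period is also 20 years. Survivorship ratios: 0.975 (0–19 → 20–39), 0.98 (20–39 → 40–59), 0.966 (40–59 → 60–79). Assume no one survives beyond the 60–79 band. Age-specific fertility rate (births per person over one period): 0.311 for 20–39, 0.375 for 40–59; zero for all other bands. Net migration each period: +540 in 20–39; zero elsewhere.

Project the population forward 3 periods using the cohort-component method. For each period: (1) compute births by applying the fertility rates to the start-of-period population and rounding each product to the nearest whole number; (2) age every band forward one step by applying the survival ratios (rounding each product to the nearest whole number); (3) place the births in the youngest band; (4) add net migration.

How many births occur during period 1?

[period 1]
Births: 4700 × 0.311 = 1462 ; 20000 × 0.375 = 7500 — total 8962
20–39: 14400 × 0.975 = 14040
40–59: 4700 × 0.98 = 4606
60–79: 20000 × 0.966 = 19320
Net migration: 20–39 + 540 → 14580
Population now: 0–19=8962, 20–39=14580, 40–59=4606, 60–79=19320

8962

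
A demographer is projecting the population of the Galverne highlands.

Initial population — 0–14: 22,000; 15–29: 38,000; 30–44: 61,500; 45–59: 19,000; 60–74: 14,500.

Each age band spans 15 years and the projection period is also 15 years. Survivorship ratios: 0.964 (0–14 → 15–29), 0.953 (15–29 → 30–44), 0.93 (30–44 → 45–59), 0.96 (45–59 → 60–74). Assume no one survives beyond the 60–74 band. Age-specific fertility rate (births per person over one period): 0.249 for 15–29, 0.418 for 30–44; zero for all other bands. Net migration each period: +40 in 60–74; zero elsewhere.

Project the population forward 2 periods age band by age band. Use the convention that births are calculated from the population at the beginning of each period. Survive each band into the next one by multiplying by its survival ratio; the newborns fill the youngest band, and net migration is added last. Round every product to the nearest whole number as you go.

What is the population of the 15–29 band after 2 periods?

33903

Let group 1 be 0–14 through group 5 = 60–74.
Period 1:
Births: 38000 × 0.249 = 9462  |  61500 × 0.418 = 25707 — total 35169
Group 2: 22000 × 0.964 = 21208
Group 3: 38000 × 0.953 = 36214
Group 4: 61500 × 0.93 = 57195
Group 5: 19000 × 0.96 = 18240
Net migration: Group 5 + 40 → 18280
Giving 35169 / 21208 / 36214 / 57195 / 18280.
Period 2:
Births: 21208 × 0.249 = 5281  |  36214 × 0.418 = 15137 — total 20418
Group 2: 35169 × 0.964 = 33903
Group 3: 21208 × 0.953 = 20211
Group 4: 36214 × 0.93 = 33679
Group 5: 57195 × 0.96 = 54907
Net migration: Group 5 + 40 → 54947
Giving 20418 / 33903 / 20211 / 33679 / 54947.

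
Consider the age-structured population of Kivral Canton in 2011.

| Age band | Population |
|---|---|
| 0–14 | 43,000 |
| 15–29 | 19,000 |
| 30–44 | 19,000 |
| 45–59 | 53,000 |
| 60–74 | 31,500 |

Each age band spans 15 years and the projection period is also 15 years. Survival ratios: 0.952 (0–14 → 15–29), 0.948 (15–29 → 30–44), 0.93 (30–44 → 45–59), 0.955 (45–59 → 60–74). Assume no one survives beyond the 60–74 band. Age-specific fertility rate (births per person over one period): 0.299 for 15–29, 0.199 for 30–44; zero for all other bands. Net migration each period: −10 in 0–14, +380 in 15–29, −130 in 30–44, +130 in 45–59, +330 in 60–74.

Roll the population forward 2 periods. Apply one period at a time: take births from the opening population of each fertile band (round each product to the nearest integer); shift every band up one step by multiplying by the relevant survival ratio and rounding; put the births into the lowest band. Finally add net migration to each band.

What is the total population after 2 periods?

98407

— Period 1 —
Births: 19000 × 0.299 = 5681, 19000 × 0.199 = 3781 → total 9462
15–29: 43000 × 0.952 = 40936
30–44: 19000 × 0.948 = 18012
45–59: 19000 × 0.93 = 17670
60–74: 53000 × 0.955 = 50615
Net migration: 0–14 − 10 → 9452; 15–29 + 380 → 41316; 30–44 − 130 → 17882; 45–59 + 130 → 17800; 60–74 + 330 → 50945
Giving 9452 / 41316 / 17882 / 17800 / 50945.
— Period 2 —
Births: 41316 × 0.299 = 12353, 17882 × 0.199 = 3559 → total 15912
15–29: 9452 × 0.952 = 8998
30–44: 41316 × 0.948 = 39168
45–59: 17882 × 0.93 = 16630
60–74: 17800 × 0.955 = 16999
Net migration: 0–14 − 10 → 15902; 15–29 + 380 → 9378; 30–44 − 130 → 39038; 45–59 + 130 → 16760; 60–74 + 330 → 17329
Giving 15902 / 9378 / 39038 / 16760 / 17329.
Total after period 2: 15902 + 9378 + 39038 + 16760 + 17329 = 98407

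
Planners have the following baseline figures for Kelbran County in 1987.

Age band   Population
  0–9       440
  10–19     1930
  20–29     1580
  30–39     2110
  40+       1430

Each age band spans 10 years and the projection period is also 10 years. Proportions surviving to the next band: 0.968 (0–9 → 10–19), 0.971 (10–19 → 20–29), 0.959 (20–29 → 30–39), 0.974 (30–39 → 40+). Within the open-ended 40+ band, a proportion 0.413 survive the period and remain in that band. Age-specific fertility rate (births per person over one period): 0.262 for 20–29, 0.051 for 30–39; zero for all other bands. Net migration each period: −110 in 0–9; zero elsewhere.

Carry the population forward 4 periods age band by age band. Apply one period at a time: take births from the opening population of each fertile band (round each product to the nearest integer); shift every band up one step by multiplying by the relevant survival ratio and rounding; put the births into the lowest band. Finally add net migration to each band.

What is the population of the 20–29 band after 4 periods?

[period 1]
Births: 1580 × 0.262 = 414 ; 2110 × 0.051 = 108 — total 522
10–19: 440 × 0.968 = 426
20–29: 1930 × 0.971 = 1874
30–39: 1580 × 0.959 = 1515
40+: 2110 × 0.974 + 1430 × 0.413 = 2055 + 591 = 2646
Net migration: 0–9 − 110 → 412
Giving 412 / 426 / 1874 / 1515 / 2646.
[period 2]
Births: 1874 × 0.262 = 491 ; 1515 × 0.051 = 77 — total 568
10–19: 412 × 0.968 = 399
20–29: 426 × 0.971 = 414
30–39: 1874 × 0.959 = 1797
40+: 1515 × 0.974 + 2646 × 0.413 = 1476 + 1093 = 2569
Net migration: 0–9 − 110 → 458
Giving 458 / 399 / 414 / 1797 / 2569.
[period 3]
Births: 414 × 0.262 = 108 ; 1797 × 0.051 = 92 — total 200
10–19: 458 × 0.968 = 443
20–29: 399 × 0.971 = 387
30–39: 414 × 0.959 = 397
40+: 1797 × 0.974 + 2569 × 0.413 = 1750 + 1061 = 2811
Net migration: 0–9 − 110 → 90
Giving 90 / 443 / 387 / 397 / 2811.
[period 4]
Births: 387 × 0.262 = 101 ; 397 × 0.051 = 20 — total 121
10–19: 90 × 0.968 = 87
20–29: 443 × 0.971 = 430
30–39: 387 × 0.959 = 371
40+: 397 × 0.974 + 2811 × 0.413 = 387 + 1161 = 1548
Net migration: 0–9 − 110 → 11
Giving 11 / 87 / 430 / 371 / 1548.

430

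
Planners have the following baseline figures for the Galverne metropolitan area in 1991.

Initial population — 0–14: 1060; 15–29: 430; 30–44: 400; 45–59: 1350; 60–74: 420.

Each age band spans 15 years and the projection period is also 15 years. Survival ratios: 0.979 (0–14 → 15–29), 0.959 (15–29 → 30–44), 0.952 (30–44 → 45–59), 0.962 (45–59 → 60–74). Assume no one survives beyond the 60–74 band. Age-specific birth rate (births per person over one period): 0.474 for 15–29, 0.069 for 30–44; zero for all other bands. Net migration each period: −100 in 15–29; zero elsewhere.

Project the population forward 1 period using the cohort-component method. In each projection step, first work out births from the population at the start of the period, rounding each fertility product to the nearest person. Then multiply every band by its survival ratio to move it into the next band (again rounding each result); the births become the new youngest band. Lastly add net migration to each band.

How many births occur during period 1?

232

After projecting period 1:
Births: 430 × 0.474 = 204  |  400 × 0.069 = 28 → 232
15–29: 1060 × 0.979 = 1038
30–44: 430 × 0.959 = 412
45–59: 400 × 0.952 = 381
60–74: 1350 × 0.962 = 1299
Net migration: 15–29 − 100 → 938
→ [232, 938, 412, 381, 1299]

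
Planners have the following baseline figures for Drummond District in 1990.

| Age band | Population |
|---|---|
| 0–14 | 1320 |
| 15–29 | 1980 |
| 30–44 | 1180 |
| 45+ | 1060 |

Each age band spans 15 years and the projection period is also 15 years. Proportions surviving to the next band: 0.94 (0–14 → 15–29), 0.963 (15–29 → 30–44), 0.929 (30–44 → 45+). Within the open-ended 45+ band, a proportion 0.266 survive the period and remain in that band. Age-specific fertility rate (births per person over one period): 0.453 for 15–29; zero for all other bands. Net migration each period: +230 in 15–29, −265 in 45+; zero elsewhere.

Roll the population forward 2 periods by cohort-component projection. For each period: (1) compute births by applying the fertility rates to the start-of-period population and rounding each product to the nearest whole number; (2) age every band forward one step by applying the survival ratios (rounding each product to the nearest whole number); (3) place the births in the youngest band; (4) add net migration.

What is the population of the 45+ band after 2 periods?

1803

Period 1.
Births: 1980 × 0.453 = 897
15–29: 1320 × 0.94 = 1241
30–44: 1980 × 0.963 = 1907
45+: 1180 × 0.929 + 1060 × 0.266 = 1096 + 282 = 1378
Net migration: 15–29 + 230 → 1471; 45+ − 265 → 1113
Giving 897 / 1471 / 1907 / 1113.
Period 2.
Births: 1471 × 0.453 = 666
15–29: 897 × 0.94 = 843
30–44: 1471 × 0.963 = 1417
45+: 1907 × 0.929 + 1113 × 0.266 = 1772 + 296 = 2068
Net migration: 15–29 + 230 → 1073; 45+ − 265 → 1803
Giving 666 / 1073 / 1417 / 1803.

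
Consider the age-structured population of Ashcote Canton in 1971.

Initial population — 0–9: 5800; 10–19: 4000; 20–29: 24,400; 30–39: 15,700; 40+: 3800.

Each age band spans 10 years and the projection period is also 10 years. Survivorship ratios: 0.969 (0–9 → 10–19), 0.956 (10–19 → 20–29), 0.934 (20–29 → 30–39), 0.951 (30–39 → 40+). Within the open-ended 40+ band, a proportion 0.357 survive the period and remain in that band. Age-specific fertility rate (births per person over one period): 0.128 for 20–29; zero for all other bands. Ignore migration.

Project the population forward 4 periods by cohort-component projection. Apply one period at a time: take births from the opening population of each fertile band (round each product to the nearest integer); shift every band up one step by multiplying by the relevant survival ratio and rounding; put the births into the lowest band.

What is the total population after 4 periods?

Call the groups 1 to 5, youngest first.
After projecting period 1:
Births: 24400 × 0.128 = 3123
Group 2: 5800 × 0.969 = 5620
Group 3: 4000 × 0.956 = 3824
Group 4: 24400 × 0.934 = 22790
Group 5: 15700 × 0.951 + 3800 × 0.357 = 14931 + 1357 = 16288
Giving 3123 / 5620 / 3824 / 22790 / 16288.
After projecting period 2:
Births: 3824 × 0.128 = 489
Group 2: 3123 × 0.969 = 3026
Group 3: 5620 × 0.956 = 5373
Group 4: 3824 × 0.934 = 3572
Group 5: 22790 × 0.951 + 16288 × 0.357 = 21673 + 5815 = 27488
Giving 489 / 3026 / 5373 / 3572 / 27488.
After projecting period 3:
Births: 5373 × 0.128 = 688
Group 2: 489 × 0.969 = 474
Group 3: 3026 × 0.956 = 2893
Group 4: 5373 × 0.934 = 5018
Group 5: 3572 × 0.951 + 27488 × 0.357 = 3397 + 9813 = 13210
Giving 688 / 474 / 2893 / 5018 / 13210.
After projecting period 4:
Births: 2893 × 0.128 = 370
Group 2: 688 × 0.969 = 667
Group 3: 474 × 0.956 = 453
Group 4: 2893 × 0.934 = 2702
Group 5: 5018 × 0.951 + 13210 × 0.357 = 4772 + 4716 = 9488
Giving 370 / 667 / 453 / 2702 / 9488.
Total after period 4: 370 + 667 + 453 + 2702 + 9488 = 13680

13680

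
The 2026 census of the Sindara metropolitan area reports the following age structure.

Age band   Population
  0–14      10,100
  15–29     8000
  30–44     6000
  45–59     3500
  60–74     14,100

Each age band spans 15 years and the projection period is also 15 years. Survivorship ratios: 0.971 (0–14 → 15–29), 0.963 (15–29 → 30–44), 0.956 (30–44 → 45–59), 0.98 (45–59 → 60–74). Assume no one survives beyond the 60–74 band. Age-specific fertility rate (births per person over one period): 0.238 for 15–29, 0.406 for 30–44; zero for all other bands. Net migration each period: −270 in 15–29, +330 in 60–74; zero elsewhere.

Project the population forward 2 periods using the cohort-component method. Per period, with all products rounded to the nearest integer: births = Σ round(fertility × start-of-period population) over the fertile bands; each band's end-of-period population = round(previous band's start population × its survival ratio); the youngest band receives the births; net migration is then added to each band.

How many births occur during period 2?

Call the groups 1 to 5, youngest first.
[period 1]
Births: 8000 * 0.238 = 1904 ; 6000 * 0.406 = 2436 ⇒ total 4340
Group 2: 10100 * 0.971 = 9807
Group 3: 8000 * 0.963 = 7704
Group 4: 6000 * 0.956 = 5736
Group 5: 3500 * 0.98 = 3430
Net migration: Group 2 − 270 → 9537; Group 5 + 330 → 3760
Population now: 0–14=4340, 15–29=9537, 30–44=7704, 45–59=5736, 60–74=3760
[period 2]
Births: 9537 * 0.238 = 2270 ; 7704 * 0.406 = 3128 ⇒ total 5398
Group 2: 4340 * 0.971 = 4214
Group 3: 9537 * 0.963 = 9184
Group 4: 7704 * 0.956 = 7365
Group 5: 5736 * 0.98 = 5621
Net migration: Group 2 − 270 → 3944; Group 5 + 330 → 5951
Population now: 0–14=5398, 15–29=3944, 30–44=9184, 45–59=7365, 60–74=5951

5398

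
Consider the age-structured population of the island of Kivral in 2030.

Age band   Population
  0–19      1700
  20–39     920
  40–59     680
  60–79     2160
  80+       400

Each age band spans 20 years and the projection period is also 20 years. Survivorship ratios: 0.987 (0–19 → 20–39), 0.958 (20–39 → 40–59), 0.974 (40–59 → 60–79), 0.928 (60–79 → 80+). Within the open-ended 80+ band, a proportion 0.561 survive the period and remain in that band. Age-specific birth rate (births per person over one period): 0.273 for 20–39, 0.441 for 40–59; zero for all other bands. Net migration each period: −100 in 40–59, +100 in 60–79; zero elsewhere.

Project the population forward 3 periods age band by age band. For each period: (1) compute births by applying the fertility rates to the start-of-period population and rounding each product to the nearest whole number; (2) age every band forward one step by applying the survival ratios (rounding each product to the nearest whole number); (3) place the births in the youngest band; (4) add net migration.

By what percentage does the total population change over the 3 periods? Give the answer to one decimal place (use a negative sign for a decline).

— Period 1 —
Births: 920 × 0.273 = 251  |  680 × 0.441 = 300 — total 551
20–39: 1700 × 0.987 = 1678
40–59: 920 × 0.958 = 881
60–79: 680 × 0.974 = 662
80+: 2160 × 0.928 + 400 × 0.561 = 2004 + 224 = 2228
Net migration: 40–59 − 100 → 781; 60–79 + 100 → 762
Population now: 0–19=551, 20–39=1678, 40–59=781, 60–79=762, 80+=2228
— Period 2 —
Births: 1678 × 0.273 = 458  |  781 × 0.441 = 344 — total 802
20–39: 551 × 0.987 = 544
40–59: 1678 × 0.958 = 1608
60–79: 781 × 0.974 = 761
80+: 762 × 0.928 + 2228 × 0.561 = 707 + 1250 = 1957
Net migration: 40–59 − 100 → 1508; 60–79 + 100 → 861
Population now: 0–19=802, 20–39=544, 40–59=1508, 60–79=861, 80+=1957
— Period 3 —
Births: 544 × 0.273 = 149  |  1508 × 0.441 = 665 — total 814
20–39: 802 × 0.987 = 792
40–59: 544 × 0.958 = 521
60–79: 1508 × 0.974 = 1469
80+: 861 × 0.928 + 1957 × 0.561 = 799 + 1098 = 1897
Net migration: 40–59 − 100 → 421; 60–79 + 100 → 1569
Population now: 0–19=814, 20–39=792, 40–59=421, 60–79=1569, 80+=1897
Total: 5860 → 5493; change = -367; percentage change = -6.3%

-6.3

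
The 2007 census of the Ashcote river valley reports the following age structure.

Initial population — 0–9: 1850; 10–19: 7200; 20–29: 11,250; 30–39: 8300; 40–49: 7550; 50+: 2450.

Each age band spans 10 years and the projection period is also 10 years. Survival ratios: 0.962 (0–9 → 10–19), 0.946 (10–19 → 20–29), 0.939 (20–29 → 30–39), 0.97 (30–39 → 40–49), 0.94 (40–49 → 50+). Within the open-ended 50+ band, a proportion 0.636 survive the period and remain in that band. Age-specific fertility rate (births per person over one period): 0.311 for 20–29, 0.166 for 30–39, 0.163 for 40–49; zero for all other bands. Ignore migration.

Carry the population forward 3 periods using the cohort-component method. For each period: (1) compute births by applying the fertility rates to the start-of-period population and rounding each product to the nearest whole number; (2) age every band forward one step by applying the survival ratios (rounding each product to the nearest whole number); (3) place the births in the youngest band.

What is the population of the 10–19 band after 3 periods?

Period 1:
Births: 11250 × 0.311 = 3499 ; 8300 × 0.166 = 1378 ; 7550 × 0.163 = 1231 → total 6108
10–19: 1850 × 0.962 = 1780
20–29: 7200 × 0.946 = 6811
30–39: 11250 × 0.939 = 10564
40–49: 8300 × 0.97 = 8051
50+: 7550 × 0.94 + 2450 × 0.636 = 7097 + 1558 = 8655
Giving 6108 / 1780 / 6811 / 10564 / 8051 / 8655.
Period 2:
Births: 6811 × 0.311 = 2118 ; 10564 × 0.166 = 1754 ; 8051 × 0.163 = 1312 → total 5184
10–19: 6108 × 0.962 = 5876
20–29: 1780 × 0.946 = 1684
30–39: 6811 × 0.939 = 6396
40–49: 10564 × 0.97 = 10247
50+: 8051 × 0.94 + 8655 × 0.636 = 7568 + 5505 = 13073
Giving 5184 / 5876 / 1684 / 6396 / 10247 / 13073.
Period 3:
Births: 1684 × 0.311 = 524 ; 6396 × 0.166 = 1062 ; 10247 × 0.163 = 1670 → total 3256
10–19: 5184 × 0.962 = 4987
20–29: 5876 × 0.946 = 5559
30–39: 1684 × 0.939 = 1581
40–49: 6396 × 0.97 = 6204
50+: 10247 × 0.94 + 13073 × 0.636 = 9632 + 8314 = 17946
Giving 3256 / 4987 / 5559 / 1581 / 6204 / 17946.

4987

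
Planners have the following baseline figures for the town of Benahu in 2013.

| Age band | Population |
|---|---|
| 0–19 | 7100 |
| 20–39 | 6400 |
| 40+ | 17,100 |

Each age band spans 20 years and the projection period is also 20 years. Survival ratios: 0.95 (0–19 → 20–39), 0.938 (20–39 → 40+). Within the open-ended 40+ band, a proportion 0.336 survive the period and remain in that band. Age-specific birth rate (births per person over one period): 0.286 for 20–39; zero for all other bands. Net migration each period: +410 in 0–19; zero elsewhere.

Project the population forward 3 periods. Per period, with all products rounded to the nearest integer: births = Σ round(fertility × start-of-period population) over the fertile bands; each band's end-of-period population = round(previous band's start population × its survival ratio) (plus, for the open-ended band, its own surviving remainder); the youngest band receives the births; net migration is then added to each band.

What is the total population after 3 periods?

8689

(Bands numbered youngest = 1 to oldest = 3.)
Period 1:
Births: 6400 × 0.286 = 1830
Band 2: 7100 × 0.95 = 6745
Band 3: 6400 × 0.938 + 17100 × 0.336 = 6003 + 5746 = 11749
Net migration: Band 1 + 410 → 2240
End of period: [2240, 6745, 11749]
Period 2:
Births: 6745 × 0.286 = 1929
Band 2: 2240 × 0.95 = 2128
Band 3: 6745 × 0.938 + 11749 × 0.336 = 6327 + 3948 = 10275
Net migration: Band 1 + 410 → 2339
End of period: [2339, 2128, 10275]
Period 3:
Births: 2128 × 0.286 = 609
Band 2: 2339 × 0.95 = 2222
Band 3: 2128 × 0.938 + 10275 × 0.336 = 1996 + 3452 = 5448
Net migration: Band 1 + 410 → 1019
End of period: [1019, 2222, 5448]
Total after period 3: 1019 + 2222 + 5448 = 8689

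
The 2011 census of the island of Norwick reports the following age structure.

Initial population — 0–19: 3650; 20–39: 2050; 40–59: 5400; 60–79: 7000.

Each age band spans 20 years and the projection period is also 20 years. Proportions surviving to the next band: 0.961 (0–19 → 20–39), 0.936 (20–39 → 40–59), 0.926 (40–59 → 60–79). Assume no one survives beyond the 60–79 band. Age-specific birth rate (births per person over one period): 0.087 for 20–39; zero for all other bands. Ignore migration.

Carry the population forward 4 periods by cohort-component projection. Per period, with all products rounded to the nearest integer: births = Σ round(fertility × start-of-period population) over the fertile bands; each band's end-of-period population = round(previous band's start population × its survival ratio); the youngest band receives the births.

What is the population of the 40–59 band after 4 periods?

274

(Groups numbered youngest = 1 to oldest = 4.)
Period 1.
Births: 2050 × 0.087 = 178
Group 2: 3650 × 0.961 = 3508
Group 3: 2050 × 0.936 = 1919
Group 4: 5400 × 0.926 = 5000
Giving 178 / 3508 / 1919 / 5000.
Period 2.
Births: 3508 × 0.087 = 305
Group 2: 178 × 0.961 = 171
Group 3: 3508 × 0.936 = 3283
Group 4: 1919 × 0.926 = 1777
Giving 305 / 171 / 3283 / 1777.
Period 3.
Births: 171 × 0.087 = 15
Group 2: 305 × 0.961 = 293
Group 3: 171 × 0.936 = 160
Group 4: 3283 × 0.926 = 3040
Giving 15 / 293 / 160 / 3040.
Period 4.
Births: 293 × 0.087 = 25
Group 2: 15 × 0.961 = 14
Group 3: 293 × 0.936 = 274
Group 4: 160 × 0.926 = 148
Giving 25 / 14 / 274 / 148.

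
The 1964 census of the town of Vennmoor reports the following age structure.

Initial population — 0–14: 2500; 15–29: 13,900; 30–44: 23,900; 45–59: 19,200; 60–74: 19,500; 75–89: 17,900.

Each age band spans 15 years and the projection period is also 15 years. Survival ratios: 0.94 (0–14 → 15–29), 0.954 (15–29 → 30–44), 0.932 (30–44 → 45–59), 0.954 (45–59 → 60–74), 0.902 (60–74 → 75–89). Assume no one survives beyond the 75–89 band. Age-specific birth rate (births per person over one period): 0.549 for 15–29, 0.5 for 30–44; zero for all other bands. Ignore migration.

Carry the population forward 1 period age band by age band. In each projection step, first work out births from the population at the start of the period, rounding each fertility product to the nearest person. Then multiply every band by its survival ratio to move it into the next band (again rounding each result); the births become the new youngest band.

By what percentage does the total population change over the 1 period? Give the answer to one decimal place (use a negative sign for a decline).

Let band 1 be 0–14 through band 6 = 75–89.
— Period 1 —
Births: 13900 × 0.549 = 7631 ; 23900 × 0.5 = 11950 — total 19581
Band 2: 2500 × 0.94 = 2350
Band 3: 13900 × 0.954 = 13261
Band 4: 23900 × 0.932 = 22275
Band 5: 19200 × 0.954 = 18317
Band 6: 19500 × 0.902 = 17589
→ [19581, 2350, 13261, 22275, 18317, 17589]
Total: 96900 → 93373; change = -3527; percentage change = -3.6%

-3.6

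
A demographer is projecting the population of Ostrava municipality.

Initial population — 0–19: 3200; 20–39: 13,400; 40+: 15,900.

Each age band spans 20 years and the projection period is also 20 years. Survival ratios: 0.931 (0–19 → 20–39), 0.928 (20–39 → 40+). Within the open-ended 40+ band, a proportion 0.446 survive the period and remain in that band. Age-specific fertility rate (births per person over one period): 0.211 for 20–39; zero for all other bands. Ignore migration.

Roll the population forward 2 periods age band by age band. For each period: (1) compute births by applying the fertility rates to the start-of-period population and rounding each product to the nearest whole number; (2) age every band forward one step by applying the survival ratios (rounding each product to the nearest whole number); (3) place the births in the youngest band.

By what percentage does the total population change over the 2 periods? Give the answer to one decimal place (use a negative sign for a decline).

[period 1]
Births: 13400 × 0.211 = 2827
20–39: 3200 × 0.931 = 2979
40+: 13400 × 0.928 + 15900 × 0.446 = 12435 + 7091 = 19526
Giving 2827 / 2979 / 19526.
[period 2]
Births: 2979 × 0.211 = 629
20–39: 2827 × 0.931 = 2632
40+: 2979 × 0.928 + 19526 × 0.446 = 2765 + 8709 = 11474
Giving 629 / 2632 / 11474.
Total: 32500 → 14735; change = -17765; percentage change = -54.7%

-54.7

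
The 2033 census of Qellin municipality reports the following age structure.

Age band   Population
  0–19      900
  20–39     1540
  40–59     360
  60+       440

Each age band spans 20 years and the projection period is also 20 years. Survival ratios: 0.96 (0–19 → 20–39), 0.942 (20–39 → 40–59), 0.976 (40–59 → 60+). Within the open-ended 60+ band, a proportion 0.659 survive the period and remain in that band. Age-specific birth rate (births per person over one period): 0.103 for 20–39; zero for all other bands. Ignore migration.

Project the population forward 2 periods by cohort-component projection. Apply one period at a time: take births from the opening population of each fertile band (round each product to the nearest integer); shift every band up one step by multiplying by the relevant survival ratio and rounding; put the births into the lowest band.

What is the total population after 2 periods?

2894

Call the groups 1 to 4, youngest first.
Period 1:
Births: 1540 × 0.103 = 159
Group 2: 900 × 0.96 = 864
Group 3: 1540 × 0.942 = 1451
Group 4: 360 × 0.976 + 440 × 0.659 = 351 + 290 = 641
Population now: 0–19=159, 20–39=864, 40–59=1451, 60+=641
Period 2:
Births: 864 × 0.103 = 89
Group 2: 159 × 0.96 = 153
Group 3: 864 × 0.942 = 814
Group 4: 1451 × 0.976 + 641 × 0.659 = 1416 + 422 = 1838
Population now: 0–19=89, 20–39=153, 40–59=814, 60+=1838
Total after period 2: 89 + 153 + 814 + 1838 = 2894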